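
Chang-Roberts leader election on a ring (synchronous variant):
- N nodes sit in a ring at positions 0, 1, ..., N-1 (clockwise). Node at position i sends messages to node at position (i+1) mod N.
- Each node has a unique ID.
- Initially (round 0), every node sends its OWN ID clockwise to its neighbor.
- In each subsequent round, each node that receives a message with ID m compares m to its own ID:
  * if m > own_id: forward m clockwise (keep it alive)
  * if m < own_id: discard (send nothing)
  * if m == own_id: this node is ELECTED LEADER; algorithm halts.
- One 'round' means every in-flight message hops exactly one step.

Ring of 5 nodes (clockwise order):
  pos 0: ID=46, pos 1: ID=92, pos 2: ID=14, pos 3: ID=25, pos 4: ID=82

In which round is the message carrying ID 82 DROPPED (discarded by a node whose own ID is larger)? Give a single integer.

Round 1: pos1(id92) recv 46: drop; pos2(id14) recv 92: fwd; pos3(id25) recv 14: drop; pos4(id82) recv 25: drop; pos0(id46) recv 82: fwd
Round 2: pos3(id25) recv 92: fwd; pos1(id92) recv 82: drop
Round 3: pos4(id82) recv 92: fwd
Round 4: pos0(id46) recv 92: fwd
Round 5: pos1(id92) recv 92: ELECTED
Message ID 82 originates at pos 4; dropped at pos 1 in round 2

Answer: 2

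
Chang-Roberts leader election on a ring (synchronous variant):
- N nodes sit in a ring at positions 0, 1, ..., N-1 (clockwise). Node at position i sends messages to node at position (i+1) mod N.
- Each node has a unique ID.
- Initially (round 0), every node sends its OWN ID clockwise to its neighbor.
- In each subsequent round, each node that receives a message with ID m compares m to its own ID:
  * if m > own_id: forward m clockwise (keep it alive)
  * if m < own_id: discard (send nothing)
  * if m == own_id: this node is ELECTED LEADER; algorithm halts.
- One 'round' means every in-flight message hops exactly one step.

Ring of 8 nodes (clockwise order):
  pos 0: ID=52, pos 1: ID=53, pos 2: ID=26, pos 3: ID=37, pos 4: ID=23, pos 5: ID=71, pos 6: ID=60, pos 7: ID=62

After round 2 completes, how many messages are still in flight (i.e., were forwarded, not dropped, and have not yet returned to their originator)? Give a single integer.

Round 1: pos1(id53) recv 52: drop; pos2(id26) recv 53: fwd; pos3(id37) recv 26: drop; pos4(id23) recv 37: fwd; pos5(id71) recv 23: drop; pos6(id60) recv 71: fwd; pos7(id62) recv 60: drop; pos0(id52) recv 62: fwd
Round 2: pos3(id37) recv 53: fwd; pos5(id71) recv 37: drop; pos7(id62) recv 71: fwd; pos1(id53) recv 62: fwd
After round 2: 3 messages still in flight

Answer: 3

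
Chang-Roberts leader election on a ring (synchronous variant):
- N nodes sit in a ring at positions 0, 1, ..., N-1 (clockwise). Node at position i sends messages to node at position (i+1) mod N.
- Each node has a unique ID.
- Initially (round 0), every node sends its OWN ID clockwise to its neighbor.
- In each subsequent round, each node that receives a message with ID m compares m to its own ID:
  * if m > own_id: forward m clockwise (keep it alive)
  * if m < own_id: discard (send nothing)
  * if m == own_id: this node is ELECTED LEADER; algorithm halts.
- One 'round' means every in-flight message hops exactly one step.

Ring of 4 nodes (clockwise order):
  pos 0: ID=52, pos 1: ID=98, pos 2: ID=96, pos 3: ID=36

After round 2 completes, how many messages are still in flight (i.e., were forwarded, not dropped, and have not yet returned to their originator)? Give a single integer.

Round 1: pos1(id98) recv 52: drop; pos2(id96) recv 98: fwd; pos3(id36) recv 96: fwd; pos0(id52) recv 36: drop
Round 2: pos3(id36) recv 98: fwd; pos0(id52) recv 96: fwd
After round 2: 2 messages still in flight

Answer: 2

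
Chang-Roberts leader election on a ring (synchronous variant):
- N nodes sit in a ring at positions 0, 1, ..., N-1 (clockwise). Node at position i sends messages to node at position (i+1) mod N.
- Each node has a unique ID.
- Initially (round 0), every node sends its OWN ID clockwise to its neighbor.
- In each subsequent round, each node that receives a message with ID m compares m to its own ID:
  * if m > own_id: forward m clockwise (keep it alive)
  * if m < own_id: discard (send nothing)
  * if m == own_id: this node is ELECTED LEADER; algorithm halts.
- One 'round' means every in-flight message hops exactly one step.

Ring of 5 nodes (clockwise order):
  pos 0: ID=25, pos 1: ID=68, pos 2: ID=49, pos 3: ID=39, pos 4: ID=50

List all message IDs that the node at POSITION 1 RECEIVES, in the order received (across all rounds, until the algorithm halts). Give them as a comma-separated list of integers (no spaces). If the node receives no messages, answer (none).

Round 1: pos1(id68) recv 25: drop; pos2(id49) recv 68: fwd; pos3(id39) recv 49: fwd; pos4(id50) recv 39: drop; pos0(id25) recv 50: fwd
Round 2: pos3(id39) recv 68: fwd; pos4(id50) recv 49: drop; pos1(id68) recv 50: drop
Round 3: pos4(id50) recv 68: fwd
Round 4: pos0(id25) recv 68: fwd
Round 5: pos1(id68) recv 68: ELECTED

Answer: 25,50,68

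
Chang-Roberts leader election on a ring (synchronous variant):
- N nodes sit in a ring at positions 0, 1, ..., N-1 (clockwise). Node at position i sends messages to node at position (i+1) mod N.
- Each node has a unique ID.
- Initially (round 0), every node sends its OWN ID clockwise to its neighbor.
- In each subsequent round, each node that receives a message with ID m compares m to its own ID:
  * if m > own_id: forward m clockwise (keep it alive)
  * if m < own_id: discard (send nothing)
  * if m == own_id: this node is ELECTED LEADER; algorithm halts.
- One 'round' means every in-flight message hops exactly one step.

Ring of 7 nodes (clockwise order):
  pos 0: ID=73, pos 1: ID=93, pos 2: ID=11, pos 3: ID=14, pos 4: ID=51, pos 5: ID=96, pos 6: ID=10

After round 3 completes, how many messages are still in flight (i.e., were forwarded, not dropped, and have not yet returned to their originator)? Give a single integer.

Round 1: pos1(id93) recv 73: drop; pos2(id11) recv 93: fwd; pos3(id14) recv 11: drop; pos4(id51) recv 14: drop; pos5(id96) recv 51: drop; pos6(id10) recv 96: fwd; pos0(id73) recv 10: drop
Round 2: pos3(id14) recv 93: fwd; pos0(id73) recv 96: fwd
Round 3: pos4(id51) recv 93: fwd; pos1(id93) recv 96: fwd
After round 3: 2 messages still in flight

Answer: 2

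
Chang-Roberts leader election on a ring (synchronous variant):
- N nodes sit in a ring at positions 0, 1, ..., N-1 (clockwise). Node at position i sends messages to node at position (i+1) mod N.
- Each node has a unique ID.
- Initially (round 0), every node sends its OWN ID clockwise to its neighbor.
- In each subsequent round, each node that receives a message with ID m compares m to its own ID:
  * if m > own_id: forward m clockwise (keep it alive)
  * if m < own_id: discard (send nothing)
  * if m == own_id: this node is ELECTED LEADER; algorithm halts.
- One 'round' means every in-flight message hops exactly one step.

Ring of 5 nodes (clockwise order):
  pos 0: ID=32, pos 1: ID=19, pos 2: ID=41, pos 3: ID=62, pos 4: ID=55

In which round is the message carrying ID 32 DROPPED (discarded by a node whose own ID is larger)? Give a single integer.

Round 1: pos1(id19) recv 32: fwd; pos2(id41) recv 19: drop; pos3(id62) recv 41: drop; pos4(id55) recv 62: fwd; pos0(id32) recv 55: fwd
Round 2: pos2(id41) recv 32: drop; pos0(id32) recv 62: fwd; pos1(id19) recv 55: fwd
Round 3: pos1(id19) recv 62: fwd; pos2(id41) recv 55: fwd
Round 4: pos2(id41) recv 62: fwd; pos3(id62) recv 55: drop
Round 5: pos3(id62) recv 62: ELECTED
Message ID 32 originates at pos 0; dropped at pos 2 in round 2

Answer: 2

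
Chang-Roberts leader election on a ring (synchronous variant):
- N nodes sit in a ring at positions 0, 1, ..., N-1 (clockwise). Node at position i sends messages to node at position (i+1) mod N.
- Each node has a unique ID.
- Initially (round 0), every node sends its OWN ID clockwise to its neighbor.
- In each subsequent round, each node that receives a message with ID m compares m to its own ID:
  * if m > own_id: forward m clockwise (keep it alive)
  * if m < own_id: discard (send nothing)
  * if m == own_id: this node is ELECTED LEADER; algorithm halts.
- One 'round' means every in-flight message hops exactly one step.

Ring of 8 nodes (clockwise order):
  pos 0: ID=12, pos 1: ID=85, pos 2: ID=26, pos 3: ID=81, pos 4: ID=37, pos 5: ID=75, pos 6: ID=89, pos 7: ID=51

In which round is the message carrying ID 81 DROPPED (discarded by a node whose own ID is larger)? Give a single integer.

Answer: 3

Derivation:
Round 1: pos1(id85) recv 12: drop; pos2(id26) recv 85: fwd; pos3(id81) recv 26: drop; pos4(id37) recv 81: fwd; pos5(id75) recv 37: drop; pos6(id89) recv 75: drop; pos7(id51) recv 89: fwd; pos0(id12) recv 51: fwd
Round 2: pos3(id81) recv 85: fwd; pos5(id75) recv 81: fwd; pos0(id12) recv 89: fwd; pos1(id85) recv 51: drop
Round 3: pos4(id37) recv 85: fwd; pos6(id89) recv 81: drop; pos1(id85) recv 89: fwd
Round 4: pos5(id75) recv 85: fwd; pos2(id26) recv 89: fwd
Round 5: pos6(id89) recv 85: drop; pos3(id81) recv 89: fwd
Round 6: pos4(id37) recv 89: fwd
Round 7: pos5(id75) recv 89: fwd
Round 8: pos6(id89) recv 89: ELECTED
Message ID 81 originates at pos 3; dropped at pos 6 in round 3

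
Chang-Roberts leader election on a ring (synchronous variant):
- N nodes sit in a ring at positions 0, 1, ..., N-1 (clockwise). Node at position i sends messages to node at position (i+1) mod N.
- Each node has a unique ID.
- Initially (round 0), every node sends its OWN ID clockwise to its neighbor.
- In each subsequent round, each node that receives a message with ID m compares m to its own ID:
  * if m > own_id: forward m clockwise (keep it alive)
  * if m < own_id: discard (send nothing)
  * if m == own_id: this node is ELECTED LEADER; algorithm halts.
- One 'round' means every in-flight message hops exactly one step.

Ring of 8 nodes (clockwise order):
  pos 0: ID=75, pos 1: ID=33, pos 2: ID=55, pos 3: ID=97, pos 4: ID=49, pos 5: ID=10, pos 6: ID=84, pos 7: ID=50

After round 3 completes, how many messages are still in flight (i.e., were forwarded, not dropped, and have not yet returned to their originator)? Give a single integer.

Answer: 2

Derivation:
Round 1: pos1(id33) recv 75: fwd; pos2(id55) recv 33: drop; pos3(id97) recv 55: drop; pos4(id49) recv 97: fwd; pos5(id10) recv 49: fwd; pos6(id84) recv 10: drop; pos7(id50) recv 84: fwd; pos0(id75) recv 50: drop
Round 2: pos2(id55) recv 75: fwd; pos5(id10) recv 97: fwd; pos6(id84) recv 49: drop; pos0(id75) recv 84: fwd
Round 3: pos3(id97) recv 75: drop; pos6(id84) recv 97: fwd; pos1(id33) recv 84: fwd
After round 3: 2 messages still in flight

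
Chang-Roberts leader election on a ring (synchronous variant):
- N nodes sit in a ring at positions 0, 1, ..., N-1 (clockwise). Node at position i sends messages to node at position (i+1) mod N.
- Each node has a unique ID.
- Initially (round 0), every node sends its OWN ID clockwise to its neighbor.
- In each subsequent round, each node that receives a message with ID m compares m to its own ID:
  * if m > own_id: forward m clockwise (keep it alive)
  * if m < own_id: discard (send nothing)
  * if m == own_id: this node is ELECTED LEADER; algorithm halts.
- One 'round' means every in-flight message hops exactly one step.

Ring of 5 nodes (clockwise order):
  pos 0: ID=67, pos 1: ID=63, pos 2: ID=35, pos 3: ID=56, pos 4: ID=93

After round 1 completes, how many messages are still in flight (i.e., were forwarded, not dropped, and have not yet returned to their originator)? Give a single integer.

Round 1: pos1(id63) recv 67: fwd; pos2(id35) recv 63: fwd; pos3(id56) recv 35: drop; pos4(id93) recv 56: drop; pos0(id67) recv 93: fwd
After round 1: 3 messages still in flight

Answer: 3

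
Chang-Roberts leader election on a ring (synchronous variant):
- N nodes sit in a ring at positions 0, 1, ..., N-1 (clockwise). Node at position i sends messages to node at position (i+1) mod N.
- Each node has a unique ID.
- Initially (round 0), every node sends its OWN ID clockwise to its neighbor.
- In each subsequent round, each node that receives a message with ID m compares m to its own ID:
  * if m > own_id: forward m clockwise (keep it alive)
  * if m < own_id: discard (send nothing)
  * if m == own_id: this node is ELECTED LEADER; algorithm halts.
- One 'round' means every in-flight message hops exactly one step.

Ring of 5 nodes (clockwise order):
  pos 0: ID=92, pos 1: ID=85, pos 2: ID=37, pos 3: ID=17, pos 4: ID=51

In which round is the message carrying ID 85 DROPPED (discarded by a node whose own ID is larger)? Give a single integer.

Answer: 4

Derivation:
Round 1: pos1(id85) recv 92: fwd; pos2(id37) recv 85: fwd; pos3(id17) recv 37: fwd; pos4(id51) recv 17: drop; pos0(id92) recv 51: drop
Round 2: pos2(id37) recv 92: fwd; pos3(id17) recv 85: fwd; pos4(id51) recv 37: drop
Round 3: pos3(id17) recv 92: fwd; pos4(id51) recv 85: fwd
Round 4: pos4(id51) recv 92: fwd; pos0(id92) recv 85: drop
Round 5: pos0(id92) recv 92: ELECTED
Message ID 85 originates at pos 1; dropped at pos 0 in round 4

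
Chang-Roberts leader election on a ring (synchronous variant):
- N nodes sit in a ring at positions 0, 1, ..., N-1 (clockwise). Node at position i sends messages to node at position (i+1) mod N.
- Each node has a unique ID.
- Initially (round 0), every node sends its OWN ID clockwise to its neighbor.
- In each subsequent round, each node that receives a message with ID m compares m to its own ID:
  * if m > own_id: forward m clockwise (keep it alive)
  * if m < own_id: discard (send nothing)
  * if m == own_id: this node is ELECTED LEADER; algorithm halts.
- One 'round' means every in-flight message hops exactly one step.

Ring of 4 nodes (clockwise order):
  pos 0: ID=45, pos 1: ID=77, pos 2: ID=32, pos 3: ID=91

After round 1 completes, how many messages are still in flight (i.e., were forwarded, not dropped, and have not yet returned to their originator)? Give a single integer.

Round 1: pos1(id77) recv 45: drop; pos2(id32) recv 77: fwd; pos3(id91) recv 32: drop; pos0(id45) recv 91: fwd
After round 1: 2 messages still in flight

Answer: 2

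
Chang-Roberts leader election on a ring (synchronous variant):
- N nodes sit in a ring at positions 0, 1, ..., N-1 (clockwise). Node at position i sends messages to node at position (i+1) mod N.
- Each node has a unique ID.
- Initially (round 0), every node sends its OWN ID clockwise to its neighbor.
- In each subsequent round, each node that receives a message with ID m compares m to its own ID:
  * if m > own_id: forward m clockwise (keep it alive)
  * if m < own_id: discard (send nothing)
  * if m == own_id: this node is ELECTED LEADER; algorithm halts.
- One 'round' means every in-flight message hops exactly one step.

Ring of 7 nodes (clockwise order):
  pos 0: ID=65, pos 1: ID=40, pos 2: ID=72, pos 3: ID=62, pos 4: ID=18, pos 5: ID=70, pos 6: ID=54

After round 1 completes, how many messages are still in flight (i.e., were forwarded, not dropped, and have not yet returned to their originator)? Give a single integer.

Answer: 4

Derivation:
Round 1: pos1(id40) recv 65: fwd; pos2(id72) recv 40: drop; pos3(id62) recv 72: fwd; pos4(id18) recv 62: fwd; pos5(id70) recv 18: drop; pos6(id54) recv 70: fwd; pos0(id65) recv 54: drop
After round 1: 4 messages still in flight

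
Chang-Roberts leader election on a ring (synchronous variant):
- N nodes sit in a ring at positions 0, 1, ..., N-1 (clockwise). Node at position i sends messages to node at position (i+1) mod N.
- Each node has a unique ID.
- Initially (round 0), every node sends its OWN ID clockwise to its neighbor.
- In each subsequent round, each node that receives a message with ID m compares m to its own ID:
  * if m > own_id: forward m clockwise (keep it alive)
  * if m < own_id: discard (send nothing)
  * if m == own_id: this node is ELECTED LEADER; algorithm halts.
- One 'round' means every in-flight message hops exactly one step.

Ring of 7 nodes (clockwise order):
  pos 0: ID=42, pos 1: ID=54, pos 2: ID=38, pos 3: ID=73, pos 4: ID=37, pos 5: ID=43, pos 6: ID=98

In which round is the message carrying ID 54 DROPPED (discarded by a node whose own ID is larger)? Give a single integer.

Round 1: pos1(id54) recv 42: drop; pos2(id38) recv 54: fwd; pos3(id73) recv 38: drop; pos4(id37) recv 73: fwd; pos5(id43) recv 37: drop; pos6(id98) recv 43: drop; pos0(id42) recv 98: fwd
Round 2: pos3(id73) recv 54: drop; pos5(id43) recv 73: fwd; pos1(id54) recv 98: fwd
Round 3: pos6(id98) recv 73: drop; pos2(id38) recv 98: fwd
Round 4: pos3(id73) recv 98: fwd
Round 5: pos4(id37) recv 98: fwd
Round 6: pos5(id43) recv 98: fwd
Round 7: pos6(id98) recv 98: ELECTED
Message ID 54 originates at pos 1; dropped at pos 3 in round 2

Answer: 2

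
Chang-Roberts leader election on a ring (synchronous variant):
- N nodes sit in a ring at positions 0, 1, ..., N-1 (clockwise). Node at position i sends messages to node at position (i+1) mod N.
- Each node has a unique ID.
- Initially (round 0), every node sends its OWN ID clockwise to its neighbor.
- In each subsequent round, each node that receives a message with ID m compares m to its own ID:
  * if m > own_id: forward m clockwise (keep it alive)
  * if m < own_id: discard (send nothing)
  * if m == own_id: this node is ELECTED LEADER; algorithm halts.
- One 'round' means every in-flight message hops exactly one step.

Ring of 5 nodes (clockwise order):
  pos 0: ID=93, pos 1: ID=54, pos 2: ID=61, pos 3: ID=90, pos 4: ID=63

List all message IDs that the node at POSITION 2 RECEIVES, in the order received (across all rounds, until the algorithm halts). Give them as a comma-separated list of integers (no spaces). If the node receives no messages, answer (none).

Round 1: pos1(id54) recv 93: fwd; pos2(id61) recv 54: drop; pos3(id90) recv 61: drop; pos4(id63) recv 90: fwd; pos0(id93) recv 63: drop
Round 2: pos2(id61) recv 93: fwd; pos0(id93) recv 90: drop
Round 3: pos3(id90) recv 93: fwd
Round 4: pos4(id63) recv 93: fwd
Round 5: pos0(id93) recv 93: ELECTED

Answer: 54,93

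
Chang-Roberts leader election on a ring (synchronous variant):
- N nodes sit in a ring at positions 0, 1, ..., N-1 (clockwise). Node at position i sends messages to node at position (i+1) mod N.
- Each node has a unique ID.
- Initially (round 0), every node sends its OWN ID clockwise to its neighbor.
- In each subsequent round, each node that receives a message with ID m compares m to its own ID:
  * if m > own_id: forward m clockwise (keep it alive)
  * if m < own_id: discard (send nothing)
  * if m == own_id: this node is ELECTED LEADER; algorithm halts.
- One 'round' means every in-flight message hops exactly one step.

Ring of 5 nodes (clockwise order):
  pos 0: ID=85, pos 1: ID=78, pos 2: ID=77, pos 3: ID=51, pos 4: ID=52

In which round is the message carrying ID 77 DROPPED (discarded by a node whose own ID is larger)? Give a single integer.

Round 1: pos1(id78) recv 85: fwd; pos2(id77) recv 78: fwd; pos3(id51) recv 77: fwd; pos4(id52) recv 51: drop; pos0(id85) recv 52: drop
Round 2: pos2(id77) recv 85: fwd; pos3(id51) recv 78: fwd; pos4(id52) recv 77: fwd
Round 3: pos3(id51) recv 85: fwd; pos4(id52) recv 78: fwd; pos0(id85) recv 77: drop
Round 4: pos4(id52) recv 85: fwd; pos0(id85) recv 78: drop
Round 5: pos0(id85) recv 85: ELECTED
Message ID 77 originates at pos 2; dropped at pos 0 in round 3

Answer: 3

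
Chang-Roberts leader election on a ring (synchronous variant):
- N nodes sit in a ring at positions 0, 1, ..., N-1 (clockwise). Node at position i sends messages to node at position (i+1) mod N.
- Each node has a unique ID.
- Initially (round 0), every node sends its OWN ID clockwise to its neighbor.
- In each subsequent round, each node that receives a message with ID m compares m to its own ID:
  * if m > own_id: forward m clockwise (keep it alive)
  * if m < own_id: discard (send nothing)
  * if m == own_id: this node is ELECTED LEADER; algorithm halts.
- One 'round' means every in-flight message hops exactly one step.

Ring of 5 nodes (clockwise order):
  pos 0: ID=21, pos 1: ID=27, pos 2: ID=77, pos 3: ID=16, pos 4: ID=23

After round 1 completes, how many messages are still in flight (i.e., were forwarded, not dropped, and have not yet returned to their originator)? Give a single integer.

Round 1: pos1(id27) recv 21: drop; pos2(id77) recv 27: drop; pos3(id16) recv 77: fwd; pos4(id23) recv 16: drop; pos0(id21) recv 23: fwd
After round 1: 2 messages still in flight

Answer: 2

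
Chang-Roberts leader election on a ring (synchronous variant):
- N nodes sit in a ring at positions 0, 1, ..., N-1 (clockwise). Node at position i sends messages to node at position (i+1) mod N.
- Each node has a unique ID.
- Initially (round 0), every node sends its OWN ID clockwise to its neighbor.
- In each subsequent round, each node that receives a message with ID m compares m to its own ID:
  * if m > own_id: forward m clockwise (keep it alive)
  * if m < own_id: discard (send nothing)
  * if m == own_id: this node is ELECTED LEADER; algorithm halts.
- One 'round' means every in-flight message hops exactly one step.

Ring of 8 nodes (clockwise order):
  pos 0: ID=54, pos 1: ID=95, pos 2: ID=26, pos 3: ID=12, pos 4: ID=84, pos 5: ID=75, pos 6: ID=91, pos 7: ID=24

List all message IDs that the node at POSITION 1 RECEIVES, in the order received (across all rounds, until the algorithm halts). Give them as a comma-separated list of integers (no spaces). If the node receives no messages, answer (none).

Answer: 54,91,95

Derivation:
Round 1: pos1(id95) recv 54: drop; pos2(id26) recv 95: fwd; pos3(id12) recv 26: fwd; pos4(id84) recv 12: drop; pos5(id75) recv 84: fwd; pos6(id91) recv 75: drop; pos7(id24) recv 91: fwd; pos0(id54) recv 24: drop
Round 2: pos3(id12) recv 95: fwd; pos4(id84) recv 26: drop; pos6(id91) recv 84: drop; pos0(id54) recv 91: fwd
Round 3: pos4(id84) recv 95: fwd; pos1(id95) recv 91: drop
Round 4: pos5(id75) recv 95: fwd
Round 5: pos6(id91) recv 95: fwd
Round 6: pos7(id24) recv 95: fwd
Round 7: pos0(id54) recv 95: fwd
Round 8: pos1(id95) recv 95: ELECTED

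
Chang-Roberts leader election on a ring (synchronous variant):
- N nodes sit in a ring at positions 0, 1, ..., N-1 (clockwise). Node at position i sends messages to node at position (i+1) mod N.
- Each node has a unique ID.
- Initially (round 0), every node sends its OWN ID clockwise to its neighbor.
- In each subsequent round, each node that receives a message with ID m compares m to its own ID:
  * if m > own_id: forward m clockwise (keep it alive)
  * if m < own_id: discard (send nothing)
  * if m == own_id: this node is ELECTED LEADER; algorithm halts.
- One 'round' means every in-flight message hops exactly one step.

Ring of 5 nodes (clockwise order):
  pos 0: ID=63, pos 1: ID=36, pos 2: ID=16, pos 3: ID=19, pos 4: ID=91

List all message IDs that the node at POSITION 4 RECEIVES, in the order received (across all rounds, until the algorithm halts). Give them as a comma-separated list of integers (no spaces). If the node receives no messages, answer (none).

Answer: 19,36,63,91

Derivation:
Round 1: pos1(id36) recv 63: fwd; pos2(id16) recv 36: fwd; pos3(id19) recv 16: drop; pos4(id91) recv 19: drop; pos0(id63) recv 91: fwd
Round 2: pos2(id16) recv 63: fwd; pos3(id19) recv 36: fwd; pos1(id36) recv 91: fwd
Round 3: pos3(id19) recv 63: fwd; pos4(id91) recv 36: drop; pos2(id16) recv 91: fwd
Round 4: pos4(id91) recv 63: drop; pos3(id19) recv 91: fwd
Round 5: pos4(id91) recv 91: ELECTED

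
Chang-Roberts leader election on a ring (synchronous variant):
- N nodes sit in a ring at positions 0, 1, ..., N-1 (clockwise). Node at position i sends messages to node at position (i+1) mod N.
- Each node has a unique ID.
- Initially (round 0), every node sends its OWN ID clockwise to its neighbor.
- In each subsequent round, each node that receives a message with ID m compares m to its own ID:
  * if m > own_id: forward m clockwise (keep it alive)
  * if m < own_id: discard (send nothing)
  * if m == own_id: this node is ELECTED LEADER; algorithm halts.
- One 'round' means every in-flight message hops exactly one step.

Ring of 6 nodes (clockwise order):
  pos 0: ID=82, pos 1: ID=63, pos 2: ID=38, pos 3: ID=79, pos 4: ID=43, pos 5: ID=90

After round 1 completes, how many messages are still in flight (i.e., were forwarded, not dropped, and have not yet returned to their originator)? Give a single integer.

Answer: 4

Derivation:
Round 1: pos1(id63) recv 82: fwd; pos2(id38) recv 63: fwd; pos3(id79) recv 38: drop; pos4(id43) recv 79: fwd; pos5(id90) recv 43: drop; pos0(id82) recv 90: fwd
After round 1: 4 messages still in flight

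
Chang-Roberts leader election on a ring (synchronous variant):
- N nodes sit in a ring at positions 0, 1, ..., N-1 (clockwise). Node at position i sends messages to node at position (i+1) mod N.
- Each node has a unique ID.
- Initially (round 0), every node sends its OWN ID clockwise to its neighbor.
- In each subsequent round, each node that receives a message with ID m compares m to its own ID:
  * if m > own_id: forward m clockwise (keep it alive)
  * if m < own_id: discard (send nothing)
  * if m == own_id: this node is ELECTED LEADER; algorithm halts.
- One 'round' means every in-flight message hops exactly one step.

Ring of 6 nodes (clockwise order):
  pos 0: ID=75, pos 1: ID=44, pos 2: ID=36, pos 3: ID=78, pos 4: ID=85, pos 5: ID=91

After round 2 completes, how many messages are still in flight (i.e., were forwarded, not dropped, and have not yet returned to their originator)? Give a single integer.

Answer: 2

Derivation:
Round 1: pos1(id44) recv 75: fwd; pos2(id36) recv 44: fwd; pos3(id78) recv 36: drop; pos4(id85) recv 78: drop; pos5(id91) recv 85: drop; pos0(id75) recv 91: fwd
Round 2: pos2(id36) recv 75: fwd; pos3(id78) recv 44: drop; pos1(id44) recv 91: fwd
After round 2: 2 messages still in flight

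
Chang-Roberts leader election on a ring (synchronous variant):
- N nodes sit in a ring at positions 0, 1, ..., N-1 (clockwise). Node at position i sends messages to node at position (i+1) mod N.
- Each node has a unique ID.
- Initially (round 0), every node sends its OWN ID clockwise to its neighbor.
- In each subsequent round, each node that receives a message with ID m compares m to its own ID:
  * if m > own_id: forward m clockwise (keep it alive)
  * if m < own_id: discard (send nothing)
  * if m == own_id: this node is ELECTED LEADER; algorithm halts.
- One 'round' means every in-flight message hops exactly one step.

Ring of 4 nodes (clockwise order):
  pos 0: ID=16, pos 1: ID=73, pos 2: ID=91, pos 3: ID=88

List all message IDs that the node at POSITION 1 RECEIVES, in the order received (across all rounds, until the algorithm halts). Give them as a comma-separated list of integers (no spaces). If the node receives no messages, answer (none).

Answer: 16,88,91

Derivation:
Round 1: pos1(id73) recv 16: drop; pos2(id91) recv 73: drop; pos3(id88) recv 91: fwd; pos0(id16) recv 88: fwd
Round 2: pos0(id16) recv 91: fwd; pos1(id73) recv 88: fwd
Round 3: pos1(id73) recv 91: fwd; pos2(id91) recv 88: drop
Round 4: pos2(id91) recv 91: ELECTED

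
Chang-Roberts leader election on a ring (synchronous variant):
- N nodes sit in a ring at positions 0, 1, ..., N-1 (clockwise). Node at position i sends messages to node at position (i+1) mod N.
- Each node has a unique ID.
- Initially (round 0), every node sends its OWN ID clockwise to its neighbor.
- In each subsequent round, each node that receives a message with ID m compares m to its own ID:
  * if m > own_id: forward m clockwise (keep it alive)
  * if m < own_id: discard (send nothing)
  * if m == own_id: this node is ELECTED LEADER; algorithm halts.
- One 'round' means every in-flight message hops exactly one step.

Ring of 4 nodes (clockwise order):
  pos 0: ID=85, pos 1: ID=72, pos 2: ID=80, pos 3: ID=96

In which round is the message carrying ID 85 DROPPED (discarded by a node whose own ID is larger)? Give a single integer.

Round 1: pos1(id72) recv 85: fwd; pos2(id80) recv 72: drop; pos3(id96) recv 80: drop; pos0(id85) recv 96: fwd
Round 2: pos2(id80) recv 85: fwd; pos1(id72) recv 96: fwd
Round 3: pos3(id96) recv 85: drop; pos2(id80) recv 96: fwd
Round 4: pos3(id96) recv 96: ELECTED
Message ID 85 originates at pos 0; dropped at pos 3 in round 3

Answer: 3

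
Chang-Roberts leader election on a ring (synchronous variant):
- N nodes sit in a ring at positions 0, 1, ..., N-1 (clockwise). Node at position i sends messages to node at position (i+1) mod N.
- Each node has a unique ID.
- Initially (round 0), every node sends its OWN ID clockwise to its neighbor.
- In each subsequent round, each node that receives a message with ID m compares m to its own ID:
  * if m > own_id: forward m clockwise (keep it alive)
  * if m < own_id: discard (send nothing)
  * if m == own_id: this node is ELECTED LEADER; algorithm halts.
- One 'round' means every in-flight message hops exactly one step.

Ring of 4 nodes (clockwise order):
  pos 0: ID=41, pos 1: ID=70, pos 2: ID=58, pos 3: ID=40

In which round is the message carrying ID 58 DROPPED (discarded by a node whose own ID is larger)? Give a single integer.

Round 1: pos1(id70) recv 41: drop; pos2(id58) recv 70: fwd; pos3(id40) recv 58: fwd; pos0(id41) recv 40: drop
Round 2: pos3(id40) recv 70: fwd; pos0(id41) recv 58: fwd
Round 3: pos0(id41) recv 70: fwd; pos1(id70) recv 58: drop
Round 4: pos1(id70) recv 70: ELECTED
Message ID 58 originates at pos 2; dropped at pos 1 in round 3

Answer: 3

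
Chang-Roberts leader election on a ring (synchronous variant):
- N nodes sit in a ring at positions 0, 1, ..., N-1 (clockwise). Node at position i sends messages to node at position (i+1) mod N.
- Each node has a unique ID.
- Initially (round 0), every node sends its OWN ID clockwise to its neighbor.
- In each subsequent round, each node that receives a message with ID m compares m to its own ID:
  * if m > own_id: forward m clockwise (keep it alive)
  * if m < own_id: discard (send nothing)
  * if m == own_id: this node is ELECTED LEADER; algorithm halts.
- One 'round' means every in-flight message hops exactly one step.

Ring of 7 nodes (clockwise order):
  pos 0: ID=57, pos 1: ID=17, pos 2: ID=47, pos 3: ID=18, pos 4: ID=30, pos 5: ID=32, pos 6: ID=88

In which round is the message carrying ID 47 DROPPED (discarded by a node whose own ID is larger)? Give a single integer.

Round 1: pos1(id17) recv 57: fwd; pos2(id47) recv 17: drop; pos3(id18) recv 47: fwd; pos4(id30) recv 18: drop; pos5(id32) recv 30: drop; pos6(id88) recv 32: drop; pos0(id57) recv 88: fwd
Round 2: pos2(id47) recv 57: fwd; pos4(id30) recv 47: fwd; pos1(id17) recv 88: fwd
Round 3: pos3(id18) recv 57: fwd; pos5(id32) recv 47: fwd; pos2(id47) recv 88: fwd
Round 4: pos4(id30) recv 57: fwd; pos6(id88) recv 47: drop; pos3(id18) recv 88: fwd
Round 5: pos5(id32) recv 57: fwd; pos4(id30) recv 88: fwd
Round 6: pos6(id88) recv 57: drop; pos5(id32) recv 88: fwd
Round 7: pos6(id88) recv 88: ELECTED
Message ID 47 originates at pos 2; dropped at pos 6 in round 4

Answer: 4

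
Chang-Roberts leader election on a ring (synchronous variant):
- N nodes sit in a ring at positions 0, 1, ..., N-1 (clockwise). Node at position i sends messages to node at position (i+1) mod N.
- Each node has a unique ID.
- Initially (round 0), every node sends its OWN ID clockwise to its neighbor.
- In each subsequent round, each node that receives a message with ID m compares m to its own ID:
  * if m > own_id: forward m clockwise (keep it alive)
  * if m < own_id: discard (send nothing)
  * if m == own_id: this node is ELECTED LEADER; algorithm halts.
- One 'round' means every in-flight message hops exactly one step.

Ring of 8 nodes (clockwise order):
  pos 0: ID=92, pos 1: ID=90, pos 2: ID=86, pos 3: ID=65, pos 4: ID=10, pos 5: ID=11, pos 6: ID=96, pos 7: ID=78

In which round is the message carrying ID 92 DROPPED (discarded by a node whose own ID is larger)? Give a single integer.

Answer: 6

Derivation:
Round 1: pos1(id90) recv 92: fwd; pos2(id86) recv 90: fwd; pos3(id65) recv 86: fwd; pos4(id10) recv 65: fwd; pos5(id11) recv 10: drop; pos6(id96) recv 11: drop; pos7(id78) recv 96: fwd; pos0(id92) recv 78: drop
Round 2: pos2(id86) recv 92: fwd; pos3(id65) recv 90: fwd; pos4(id10) recv 86: fwd; pos5(id11) recv 65: fwd; pos0(id92) recv 96: fwd
Round 3: pos3(id65) recv 92: fwd; pos4(id10) recv 90: fwd; pos5(id11) recv 86: fwd; pos6(id96) recv 65: drop; pos1(id90) recv 96: fwd
Round 4: pos4(id10) recv 92: fwd; pos5(id11) recv 90: fwd; pos6(id96) recv 86: drop; pos2(id86) recv 96: fwd
Round 5: pos5(id11) recv 92: fwd; pos6(id96) recv 90: drop; pos3(id65) recv 96: fwd
Round 6: pos6(id96) recv 92: drop; pos4(id10) recv 96: fwd
Round 7: pos5(id11) recv 96: fwd
Round 8: pos6(id96) recv 96: ELECTED
Message ID 92 originates at pos 0; dropped at pos 6 in round 6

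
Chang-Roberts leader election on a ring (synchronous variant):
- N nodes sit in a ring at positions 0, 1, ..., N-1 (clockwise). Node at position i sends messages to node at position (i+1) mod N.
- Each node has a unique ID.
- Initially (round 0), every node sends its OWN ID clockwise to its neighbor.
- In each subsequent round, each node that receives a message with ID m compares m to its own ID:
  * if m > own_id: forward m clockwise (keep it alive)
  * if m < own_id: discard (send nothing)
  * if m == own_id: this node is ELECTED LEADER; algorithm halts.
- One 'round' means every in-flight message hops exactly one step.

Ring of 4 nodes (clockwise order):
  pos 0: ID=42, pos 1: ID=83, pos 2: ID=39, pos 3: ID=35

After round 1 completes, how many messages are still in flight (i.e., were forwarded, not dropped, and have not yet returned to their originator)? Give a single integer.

Answer: 2

Derivation:
Round 1: pos1(id83) recv 42: drop; pos2(id39) recv 83: fwd; pos3(id35) recv 39: fwd; pos0(id42) recv 35: drop
After round 1: 2 messages still in flight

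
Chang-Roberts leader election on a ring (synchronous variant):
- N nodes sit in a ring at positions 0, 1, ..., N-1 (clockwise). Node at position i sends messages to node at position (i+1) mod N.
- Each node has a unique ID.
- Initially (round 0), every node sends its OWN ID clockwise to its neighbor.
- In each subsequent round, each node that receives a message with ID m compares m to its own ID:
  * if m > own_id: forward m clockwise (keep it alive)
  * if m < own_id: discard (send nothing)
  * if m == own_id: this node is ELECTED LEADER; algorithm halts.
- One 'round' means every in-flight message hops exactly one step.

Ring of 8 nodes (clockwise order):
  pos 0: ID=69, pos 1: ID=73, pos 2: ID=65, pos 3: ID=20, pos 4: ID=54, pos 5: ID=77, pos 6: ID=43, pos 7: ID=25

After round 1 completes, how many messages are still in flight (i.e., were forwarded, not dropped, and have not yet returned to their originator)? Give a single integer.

Round 1: pos1(id73) recv 69: drop; pos2(id65) recv 73: fwd; pos3(id20) recv 65: fwd; pos4(id54) recv 20: drop; pos5(id77) recv 54: drop; pos6(id43) recv 77: fwd; pos7(id25) recv 43: fwd; pos0(id69) recv 25: drop
After round 1: 4 messages still in flight

Answer: 4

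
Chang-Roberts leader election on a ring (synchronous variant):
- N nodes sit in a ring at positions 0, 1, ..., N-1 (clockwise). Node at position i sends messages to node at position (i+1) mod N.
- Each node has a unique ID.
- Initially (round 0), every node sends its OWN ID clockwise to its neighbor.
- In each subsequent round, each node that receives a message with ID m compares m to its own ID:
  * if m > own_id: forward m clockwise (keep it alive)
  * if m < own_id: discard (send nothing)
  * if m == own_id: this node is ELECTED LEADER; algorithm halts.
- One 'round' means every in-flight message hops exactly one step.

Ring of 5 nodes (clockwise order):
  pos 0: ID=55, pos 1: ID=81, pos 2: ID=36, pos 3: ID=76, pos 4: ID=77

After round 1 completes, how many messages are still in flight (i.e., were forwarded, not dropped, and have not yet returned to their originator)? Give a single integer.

Round 1: pos1(id81) recv 55: drop; pos2(id36) recv 81: fwd; pos3(id76) recv 36: drop; pos4(id77) recv 76: drop; pos0(id55) recv 77: fwd
After round 1: 2 messages still in flight

Answer: 2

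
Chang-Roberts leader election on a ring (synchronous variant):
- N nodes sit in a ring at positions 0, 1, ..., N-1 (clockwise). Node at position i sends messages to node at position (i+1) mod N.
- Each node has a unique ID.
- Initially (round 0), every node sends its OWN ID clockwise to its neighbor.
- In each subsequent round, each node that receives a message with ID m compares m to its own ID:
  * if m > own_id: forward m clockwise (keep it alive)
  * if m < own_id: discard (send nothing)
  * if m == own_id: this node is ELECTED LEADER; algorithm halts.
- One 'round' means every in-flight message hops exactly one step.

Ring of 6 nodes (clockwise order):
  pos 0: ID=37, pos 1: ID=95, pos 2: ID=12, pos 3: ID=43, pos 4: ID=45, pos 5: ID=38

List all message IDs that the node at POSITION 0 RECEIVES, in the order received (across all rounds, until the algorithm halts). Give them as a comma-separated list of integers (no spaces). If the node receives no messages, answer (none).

Answer: 38,45,95

Derivation:
Round 1: pos1(id95) recv 37: drop; pos2(id12) recv 95: fwd; pos3(id43) recv 12: drop; pos4(id45) recv 43: drop; pos5(id38) recv 45: fwd; pos0(id37) recv 38: fwd
Round 2: pos3(id43) recv 95: fwd; pos0(id37) recv 45: fwd; pos1(id95) recv 38: drop
Round 3: pos4(id45) recv 95: fwd; pos1(id95) recv 45: drop
Round 4: pos5(id38) recv 95: fwd
Round 5: pos0(id37) recv 95: fwd
Round 6: pos1(id95) recv 95: ELECTED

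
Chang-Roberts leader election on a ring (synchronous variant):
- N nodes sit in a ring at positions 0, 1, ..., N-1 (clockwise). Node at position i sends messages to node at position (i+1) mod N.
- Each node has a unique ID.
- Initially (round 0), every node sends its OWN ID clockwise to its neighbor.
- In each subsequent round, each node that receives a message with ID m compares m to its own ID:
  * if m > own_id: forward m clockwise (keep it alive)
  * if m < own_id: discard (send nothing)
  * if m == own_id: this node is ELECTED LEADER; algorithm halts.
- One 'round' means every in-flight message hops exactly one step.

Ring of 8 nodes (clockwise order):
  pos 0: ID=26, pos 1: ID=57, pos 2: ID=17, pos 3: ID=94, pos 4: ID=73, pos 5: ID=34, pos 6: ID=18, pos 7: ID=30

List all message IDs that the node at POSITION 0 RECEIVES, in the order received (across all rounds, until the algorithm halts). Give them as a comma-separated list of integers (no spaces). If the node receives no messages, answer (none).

Round 1: pos1(id57) recv 26: drop; pos2(id17) recv 57: fwd; pos3(id94) recv 17: drop; pos4(id73) recv 94: fwd; pos5(id34) recv 73: fwd; pos6(id18) recv 34: fwd; pos7(id30) recv 18: drop; pos0(id26) recv 30: fwd
Round 2: pos3(id94) recv 57: drop; pos5(id34) recv 94: fwd; pos6(id18) recv 73: fwd; pos7(id30) recv 34: fwd; pos1(id57) recv 30: drop
Round 3: pos6(id18) recv 94: fwd; pos7(id30) recv 73: fwd; pos0(id26) recv 34: fwd
Round 4: pos7(id30) recv 94: fwd; pos0(id26) recv 73: fwd; pos1(id57) recv 34: drop
Round 5: pos0(id26) recv 94: fwd; pos1(id57) recv 73: fwd
Round 6: pos1(id57) recv 94: fwd; pos2(id17) recv 73: fwd
Round 7: pos2(id17) recv 94: fwd; pos3(id94) recv 73: drop
Round 8: pos3(id94) recv 94: ELECTED

Answer: 30,34,73,94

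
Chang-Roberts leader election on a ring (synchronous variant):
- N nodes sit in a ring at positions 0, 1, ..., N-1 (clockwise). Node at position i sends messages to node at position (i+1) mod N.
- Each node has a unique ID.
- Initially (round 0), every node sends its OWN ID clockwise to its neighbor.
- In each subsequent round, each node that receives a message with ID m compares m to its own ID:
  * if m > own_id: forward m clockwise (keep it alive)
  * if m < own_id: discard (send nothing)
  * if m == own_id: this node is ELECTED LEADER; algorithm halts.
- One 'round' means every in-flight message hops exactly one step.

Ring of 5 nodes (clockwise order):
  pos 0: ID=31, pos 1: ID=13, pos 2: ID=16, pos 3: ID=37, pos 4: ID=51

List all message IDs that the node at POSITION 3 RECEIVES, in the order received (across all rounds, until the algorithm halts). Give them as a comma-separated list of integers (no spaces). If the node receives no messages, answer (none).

Round 1: pos1(id13) recv 31: fwd; pos2(id16) recv 13: drop; pos3(id37) recv 16: drop; pos4(id51) recv 37: drop; pos0(id31) recv 51: fwd
Round 2: pos2(id16) recv 31: fwd; pos1(id13) recv 51: fwd
Round 3: pos3(id37) recv 31: drop; pos2(id16) recv 51: fwd
Round 4: pos3(id37) recv 51: fwd
Round 5: pos4(id51) recv 51: ELECTED

Answer: 16,31,51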